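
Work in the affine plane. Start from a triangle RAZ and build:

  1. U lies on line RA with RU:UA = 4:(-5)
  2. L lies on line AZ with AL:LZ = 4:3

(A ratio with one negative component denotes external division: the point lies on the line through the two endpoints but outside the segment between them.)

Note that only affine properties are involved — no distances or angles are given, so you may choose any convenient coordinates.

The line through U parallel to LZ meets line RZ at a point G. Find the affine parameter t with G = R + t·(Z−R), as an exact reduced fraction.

Choose coordinates R = (0, 0), A = (1, 0), Z = (0, 1).
1. U lies on line RA with RU:UA = 4:(-5) ⇒ U = (-4, 0)
2. L lies on line AZ with AL:LZ = 4:3 ⇒ L = (3/7, 4/7)
through U parallel to LZ: direction (-3/7, 3/7); meets RZ at G = (0, -4)
G = R + t·(Z−R) with t = -4

t = -4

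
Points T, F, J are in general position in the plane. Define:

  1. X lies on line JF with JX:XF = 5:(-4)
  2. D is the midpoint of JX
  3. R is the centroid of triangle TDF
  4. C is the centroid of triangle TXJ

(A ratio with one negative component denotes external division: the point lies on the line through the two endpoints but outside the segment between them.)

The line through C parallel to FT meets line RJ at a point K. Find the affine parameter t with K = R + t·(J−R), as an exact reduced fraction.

Assign T = (0, 0), F = (1, 0), J = (0, 1) — the answer is frame-independent, so this choice is without loss of generality.
1. X lies on line JF with JX:XF = 5:(-4) ⇒ X = (5, -4)
2. D is the midpoint of JX ⇒ D = (5/2, -3/2)
3. R is the centroid of triangle TDF ⇒ R = (7/6, -1/2)
4. C is the centroid of triangle TXJ ⇒ C = (5/3, -1)
through C parallel to FT: direction (-1, 0); meets RJ at K = (14/9, -1)
K = R + t·(J−R) with t = -1/3

t = -1/3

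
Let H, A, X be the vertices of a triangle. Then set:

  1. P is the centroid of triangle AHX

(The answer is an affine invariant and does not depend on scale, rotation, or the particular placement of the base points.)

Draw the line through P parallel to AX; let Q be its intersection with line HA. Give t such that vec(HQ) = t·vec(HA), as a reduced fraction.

Assign H = (0, 0), A = (1, 0), X = (0, 1) — the answer is frame-independent, so this choice is without loss of generality.
1. P is the centroid of triangle AHX ⇒ P = (1/3, 1/3)
through P parallel to AX: direction (-1, 1); meets HA at Q = (2/3, 0)
Q = H + t·(A−H) with t = 2/3

t = 2/3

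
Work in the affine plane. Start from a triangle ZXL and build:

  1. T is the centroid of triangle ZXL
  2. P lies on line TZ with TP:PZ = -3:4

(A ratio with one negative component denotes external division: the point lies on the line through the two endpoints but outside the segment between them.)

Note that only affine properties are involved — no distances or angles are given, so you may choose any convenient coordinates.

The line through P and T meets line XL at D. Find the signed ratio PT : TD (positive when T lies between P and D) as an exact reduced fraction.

PT:TD = -6

Set Z = (0, 0), X = (1, 0), L = (0, 1); any affine frame gives the same invariant.
1. T is the centroid of triangle ZXL ⇒ T = (1/3, 1/3)
2. P lies on line TZ with TP:PZ = -3:4 ⇒ P = (4/3, 4/3)
line PT meets XL at D = (1/2, 1/2)
T = P + t·(D−P) with t = 6/5, so PT:TD = 6/5:-1/5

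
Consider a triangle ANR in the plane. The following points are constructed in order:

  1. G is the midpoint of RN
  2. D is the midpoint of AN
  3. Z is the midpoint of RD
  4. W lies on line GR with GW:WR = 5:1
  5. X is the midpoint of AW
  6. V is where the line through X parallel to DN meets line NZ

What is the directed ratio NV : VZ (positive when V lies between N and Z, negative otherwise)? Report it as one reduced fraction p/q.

Choose coordinates A = (0, 0), N = (1, 0), R = (0, 1).
1. G is the midpoint of RN ⇒ G = (1/2, 1/2)
2. D is the midpoint of AN ⇒ D = (1/2, 0)
3. Z is the midpoint of RD ⇒ Z = (1/4, 1/2)
4. W lies on line GR with GW:WR = 5:1 ⇒ W = (1/12, 11/12)
5. X is the midpoint of AW ⇒ X = (1/24, 11/24)
6. V is where the line through X parallel to DN meets line NZ ⇒ V = (5/16, 11/24)
V = N + t·(Z−N) with t = 11/12, so NV:VZ = t:(1−t) = 11/12:1/12

NV:VZ = 11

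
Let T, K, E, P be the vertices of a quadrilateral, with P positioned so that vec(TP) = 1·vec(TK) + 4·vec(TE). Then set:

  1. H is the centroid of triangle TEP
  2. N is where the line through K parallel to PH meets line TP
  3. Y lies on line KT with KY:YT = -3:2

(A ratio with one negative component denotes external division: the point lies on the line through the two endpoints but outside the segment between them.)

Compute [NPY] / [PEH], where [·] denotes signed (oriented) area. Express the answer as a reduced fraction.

Set T = (0, 0), K = (1, 0), E = (0, 1), P = (1, 4); any affine frame gives the same invariant.
1. H is the centroid of triangle TEP ⇒ H = (1/3, 5/3)
2. N is where the line through K parallel to PH meets line TP ⇒ N = (-7, -28)
3. Y lies on line KT with KY:YT = -3:2 ⇒ Y = (-2, 0)
2·[NPY] = 64, 2·[PEH] = 1/3
[NPY]:[PEH] = 64:1/3 = 192

[NPY]:[PEH] = 192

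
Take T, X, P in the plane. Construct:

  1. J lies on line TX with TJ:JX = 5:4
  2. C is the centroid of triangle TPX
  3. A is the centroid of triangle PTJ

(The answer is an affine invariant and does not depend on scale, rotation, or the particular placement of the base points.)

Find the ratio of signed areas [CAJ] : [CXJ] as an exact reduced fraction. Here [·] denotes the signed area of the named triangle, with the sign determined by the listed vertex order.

[CAJ]:[CXJ] = -1/3

Assign T = (0, 0), X = (1, 0), P = (0, 1) — the answer is frame-independent, so this choice is without loss of generality.
1. J lies on line TX with TJ:JX = 5:4 ⇒ J = (5/9, 0)
2. C is the centroid of triangle TPX ⇒ C = (1/3, 1/3)
3. A is the centroid of triangle PTJ ⇒ A = (5/27, 1/3)
2·[CAJ] = 4/81, 2·[CXJ] = -4/27
[CAJ]:[CXJ] = 4/81:-4/27 = -1/3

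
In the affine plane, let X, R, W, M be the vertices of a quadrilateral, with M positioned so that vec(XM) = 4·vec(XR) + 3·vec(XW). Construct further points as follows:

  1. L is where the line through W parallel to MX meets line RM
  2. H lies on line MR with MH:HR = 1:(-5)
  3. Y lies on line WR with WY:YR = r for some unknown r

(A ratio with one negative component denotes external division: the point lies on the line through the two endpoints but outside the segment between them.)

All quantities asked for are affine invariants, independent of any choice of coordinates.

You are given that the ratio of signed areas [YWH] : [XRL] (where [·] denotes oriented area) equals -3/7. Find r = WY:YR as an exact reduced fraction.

r = 2/3

Assign X = (0, 0), R = (1, 0), W = (0, 1), M = (4, 3) — the answer is frame-independent, so this choice is without loss of generality.
1. L is where the line through W parallel to MX meets line RM ⇒ L = (8, 7)
2. H lies on line MR with MH:HR = 1:(-5) ⇒ H = (19/4, 15/4)
3. With WY:YR = r, write λ = r/(r+1) so Y = W + λ·(R−W); Y is affine-linear in λ
Every point depending on Y is an affine combination of Y and λ-independent points, so each such coordinate is linear in λ; the λ² term in each signed area is a multiple of (R−W)×(R−W) = 0, so 2·[YWH] and 2·[XRL] are each linear in λ. Evaluating at λ=0 and λ=1:
  2·[YWH] = -15/2·λ,   2·[XRL] = 7
So [YWH]:[XRL] = (-15/2·λ) / (7). Setting this equal to -3/7:
  -15/2·λ = -3/7·(7)  ⇒  λ = 2/5
Then r = λ/(1−λ) = (2/5)/(3/5) = 2/3. Check: with r = 2/3, Y = (2/5, 3/5) and [YWH]:[XRL] = -3/7 as required.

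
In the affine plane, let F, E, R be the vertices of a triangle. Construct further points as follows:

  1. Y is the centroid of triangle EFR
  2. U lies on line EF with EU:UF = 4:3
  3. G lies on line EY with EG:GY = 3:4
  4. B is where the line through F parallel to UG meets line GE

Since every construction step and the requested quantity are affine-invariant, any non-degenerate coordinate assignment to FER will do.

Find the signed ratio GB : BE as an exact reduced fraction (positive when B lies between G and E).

Set F = (0, 0), E = (1, 0), R = (0, 1); any affine frame gives the same invariant.
1. Y is the centroid of triangle EFR ⇒ Y = (1/3, 1/3)
2. U lies on line EF with EU:UF = 4:3 ⇒ U = (3/7, 0)
3. G lies on line EY with EG:GY = 3:4 ⇒ G = (5/7, 1/7)
4. B is where the line through F parallel to UG meets line GE ⇒ B = (1/2, 1/4)
B = G + t·(E−G) with t = -3/4, so GB:BE = t:(1−t) = -3/4:7/4

GB:BE = -3/7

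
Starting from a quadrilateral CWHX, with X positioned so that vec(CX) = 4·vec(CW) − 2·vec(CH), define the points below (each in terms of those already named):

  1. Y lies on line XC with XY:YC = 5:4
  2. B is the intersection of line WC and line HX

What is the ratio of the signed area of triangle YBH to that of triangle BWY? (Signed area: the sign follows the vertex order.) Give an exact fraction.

Work in coordinates with C = (0, 0), W = (1, 0), H = (0, 1), X = (4, -2).
1. Y lies on line XC with XY:YC = 5:4 ⇒ Y = (16/9, -8/9)
2. B is the intersection of line WC and line HX ⇒ B = (4/3, 0)
2·[YBH] = 20/27, 2·[BWY] = 8/27
[YBH]:[BWY] = 20/27:8/27 = 5/2

[YBH]:[BWY] = 5/2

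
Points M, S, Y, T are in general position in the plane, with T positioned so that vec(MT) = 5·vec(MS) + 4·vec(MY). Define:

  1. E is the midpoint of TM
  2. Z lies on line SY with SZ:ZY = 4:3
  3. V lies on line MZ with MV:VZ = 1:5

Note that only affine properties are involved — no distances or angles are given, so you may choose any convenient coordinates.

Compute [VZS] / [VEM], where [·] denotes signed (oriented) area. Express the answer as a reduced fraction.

Set M = (0, 0), S = (1, 0), Y = (0, 1), T = (5, 4); any affine frame gives the same invariant.
1. E is the midpoint of TM ⇒ E = (5/2, 2)
2. Z lies on line SY with SZ:ZY = 4:3 ⇒ Z = (3/7, 4/7)
3. V lies on line MZ with MV:VZ = 1:5 ⇒ V = (1/14, 2/21)
2·[VZS] = -10/21, 2·[VEM] = -2/21
[VZS]:[VEM] = -10/21:-2/21 = 5

[VZS]:[VEM] = 5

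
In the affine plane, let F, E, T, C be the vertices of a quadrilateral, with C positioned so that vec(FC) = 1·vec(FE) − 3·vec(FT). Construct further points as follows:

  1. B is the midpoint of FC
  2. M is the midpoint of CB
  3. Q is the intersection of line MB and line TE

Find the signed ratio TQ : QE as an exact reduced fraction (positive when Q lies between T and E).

TQ:QE = -1/3

Set F = (0, 0), E = (1, 0), T = (0, 1), C = (1, -3); any affine frame gives the same invariant.
1. B is the midpoint of FC ⇒ B = (1/2, -3/2)
2. M is the midpoint of CB ⇒ M = (3/4, -9/4)
3. Q is the intersection of line MB and line TE ⇒ Q = (-1/2, 3/2)
Q = T + t·(E−T) with t = -1/2, so TQ:QE = t:(1−t) = -1/2:3/2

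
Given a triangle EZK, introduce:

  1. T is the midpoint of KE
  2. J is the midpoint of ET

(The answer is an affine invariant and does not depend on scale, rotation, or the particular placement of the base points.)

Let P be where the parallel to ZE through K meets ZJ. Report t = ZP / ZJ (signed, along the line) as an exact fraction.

Choose coordinates E = (0, 0), Z = (1, 0), K = (0, 1).
1. T is the midpoint of KE ⇒ T = (0, 1/2)
2. J is the midpoint of ET ⇒ J = (0, 1/4)
through K parallel to ZE: direction (-1, 0); meets ZJ at P = (-3, 1)
P = Z + t·(J−Z) with t = 4

t = 4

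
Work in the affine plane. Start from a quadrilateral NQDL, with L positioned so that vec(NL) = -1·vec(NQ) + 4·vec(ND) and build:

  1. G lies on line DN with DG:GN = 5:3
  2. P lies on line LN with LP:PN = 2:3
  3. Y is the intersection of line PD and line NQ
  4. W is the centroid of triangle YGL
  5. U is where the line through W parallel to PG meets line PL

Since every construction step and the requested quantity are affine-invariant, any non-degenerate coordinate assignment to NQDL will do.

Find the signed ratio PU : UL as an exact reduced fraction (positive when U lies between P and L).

Work in coordinates with N = (0, 0), Q = (1, 0), D = (0, 1), L = (-1, 4).
1. G lies on line DN with DG:GN = 5:3 ⇒ G = (0, 3/8)
2. P lies on line LN with LP:PN = 2:3 ⇒ P = (-3/5, 12/5)
3. Y is the intersection of line PD and line NQ ⇒ Y = (3/7, 0)
4. W is the centroid of triangle YGL ⇒ W = (-4/21, 35/24)
5. U is where the line through W parallel to PG meets line PL ⇒ U = (-137/105, 548/105)
U = P + t·(L−P) with t = 37/21, so PU:UL = t:(1−t) = 37/21:-16/21

PU:UL = -37/16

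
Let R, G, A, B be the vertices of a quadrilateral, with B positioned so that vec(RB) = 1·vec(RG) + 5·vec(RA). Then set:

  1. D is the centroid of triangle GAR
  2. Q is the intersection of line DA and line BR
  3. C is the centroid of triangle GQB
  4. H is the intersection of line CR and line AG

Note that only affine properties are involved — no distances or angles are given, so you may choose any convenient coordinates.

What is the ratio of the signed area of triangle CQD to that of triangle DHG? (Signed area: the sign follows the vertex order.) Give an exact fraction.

[CQD]:[DHG] = -11/6

Set R = (0, 0), G = (1, 0), A = (0, 1), B = (1, 5); any affine frame gives the same invariant.
1. D is the centroid of triangle GAR ⇒ D = (1/3, 1/3)
2. Q is the intersection of line DA and line BR ⇒ Q = (1/7, 5/7)
3. C is the centroid of triangle GQB ⇒ C = (5/7, 40/21)
4. H is the intersection of line CR and line AG ⇒ H = (3/11, 8/11)
2·[CQD] = 4/9, 2·[DHG] = -8/33
[CQD]:[DHG] = 4/9:-8/33 = -11/6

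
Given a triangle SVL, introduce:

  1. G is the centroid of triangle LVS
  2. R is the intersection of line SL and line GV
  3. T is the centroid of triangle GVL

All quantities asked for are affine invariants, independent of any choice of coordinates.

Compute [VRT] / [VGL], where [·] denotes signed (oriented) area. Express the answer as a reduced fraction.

[VRT]:[VGL] = 1/2

Choose coordinates S = (0, 0), V = (1, 0), L = (0, 1).
1. G is the centroid of triangle LVS ⇒ G = (1/3, 1/3)
2. R is the intersection of line SL and line GV ⇒ R = (0, 1/2)
3. T is the centroid of triangle GVL ⇒ T = (4/9, 4/9)
2·[VRT] = -1/6, 2·[VGL] = -1/3
[VRT]:[VGL] = -1/6:-1/3 = 1/2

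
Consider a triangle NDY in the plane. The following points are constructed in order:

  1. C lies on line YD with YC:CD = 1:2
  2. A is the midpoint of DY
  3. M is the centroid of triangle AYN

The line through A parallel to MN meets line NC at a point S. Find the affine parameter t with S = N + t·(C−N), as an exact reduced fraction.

t = 3

Choose coordinates N = (0, 0), D = (1, 0), Y = (0, 1).
1. C lies on line YD with YC:CD = 1:2 ⇒ C = (1/3, 2/3)
2. A is the midpoint of DY ⇒ A = (1/2, 1/2)
3. M is the centroid of triangle AYN ⇒ M = (1/6, 1/2)
through A parallel to MN: direction (-1/6, -1/2); meets NC at S = (1, 2)
S = N + t·(C−N) with t = 3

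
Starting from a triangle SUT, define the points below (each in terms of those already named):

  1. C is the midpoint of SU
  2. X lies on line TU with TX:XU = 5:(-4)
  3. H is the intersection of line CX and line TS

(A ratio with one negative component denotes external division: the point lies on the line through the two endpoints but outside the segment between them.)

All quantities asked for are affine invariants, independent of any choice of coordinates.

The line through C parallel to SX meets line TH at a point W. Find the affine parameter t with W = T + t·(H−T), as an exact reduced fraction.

Set S = (0, 0), U = (1, 0), T = (0, 1); any affine frame gives the same invariant.
1. C is the midpoint of SU ⇒ C = (1/2, 0)
2. X lies on line TU with TX:XU = 5:(-4) ⇒ X = (5, -4)
3. H is the intersection of line CX and line TS ⇒ H = (0, 4/9)
through C parallel to SX: direction (5, -4); meets TH at W = (0, 2/5)
W = T + t·(H−T) with t = 27/25

t = 27/25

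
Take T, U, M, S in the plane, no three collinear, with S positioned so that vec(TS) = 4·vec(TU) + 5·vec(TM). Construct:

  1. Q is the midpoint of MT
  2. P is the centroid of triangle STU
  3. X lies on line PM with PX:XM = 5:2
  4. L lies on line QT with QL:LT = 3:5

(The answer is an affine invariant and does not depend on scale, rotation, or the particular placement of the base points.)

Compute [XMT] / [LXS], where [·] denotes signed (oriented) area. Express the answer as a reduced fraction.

[XMT]:[LXS] = -16/43

Set T = (0, 0), U = (1, 0), M = (0, 1), S = (4, 5); any affine frame gives the same invariant.
1. Q is the midpoint of MT ⇒ Q = (0, 1/2)
2. P is the centroid of triangle STU ⇒ P = (5/3, 5/3)
3. X lies on line PM with PX:XM = 5:2 ⇒ X = (10/21, 25/21)
4. L lies on line QT with QL:LT = 3:5 ⇒ L = (0, 5/16)
2·[XMT] = 10/21, 2·[LXS] = -215/168
[XMT]:[LXS] = 10/21:-215/168 = -16/43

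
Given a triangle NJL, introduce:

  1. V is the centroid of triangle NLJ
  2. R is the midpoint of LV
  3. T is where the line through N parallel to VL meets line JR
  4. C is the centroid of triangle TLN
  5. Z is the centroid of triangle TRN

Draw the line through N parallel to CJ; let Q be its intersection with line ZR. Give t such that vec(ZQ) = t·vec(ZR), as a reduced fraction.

Work in coordinates with N = (0, 0), J = (1, 0), L = (0, 1).
1. V is the centroid of triangle NLJ ⇒ V = (1/3, 1/3)
2. R is the midpoint of LV ⇒ R = (1/6, 2/3)
3. T is where the line through N parallel to VL meets line JR ⇒ T = (-2/3, 4/3)
4. C is the centroid of triangle TLN ⇒ C = (-2/9, 7/9)
5. Z is the centroid of triangle TRN ⇒ Z = (-1/6, 2/3)
through N parallel to CJ: direction (11/9, -7/9); meets ZR at Q = (-22/21, 2/3)
Q = Z + t·(R−Z) with t = -37/14

t = -37/14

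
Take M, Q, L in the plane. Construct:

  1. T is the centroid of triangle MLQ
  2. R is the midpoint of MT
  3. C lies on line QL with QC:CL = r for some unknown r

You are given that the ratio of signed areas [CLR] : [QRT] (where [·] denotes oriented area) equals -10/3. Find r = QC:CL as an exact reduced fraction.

r = 1/5

Choose coordinates M = (0, 0), Q = (1, 0), L = (0, 1).
1. T is the centroid of triangle MLQ ⇒ T = (1/3, 1/3)
2. R is the midpoint of MT ⇒ R = (1/6, 1/6)
3. With QC:CL = r, write λ = r/(r+1) so C = Q + λ·(L−Q); C is affine-linear in λ
Every point depending on C is an affine combination of C and λ-independent points, so each such coordinate is linear in λ; the λ² term in each signed area is a multiple of (L−Q)×(L−Q) = 0, so 2·[CLR] and 2·[QRT] are each linear in λ. Evaluating at λ=0 and λ=1:
  2·[CLR] = -2/3·λ + 2/3,   2·[QRT] = -1/6
So [CLR]:[QRT] = (-2/3·λ + 2/3) / (-1/6). Setting this equal to -10/3:
  -2/3·λ + 2/3 = -10/3·(-1/6)  ⇒  λ = 1/6
Then r = λ/(1−λ) = (1/6)/(5/6) = 1/5. Check: with r = 1/5, C = (5/6, 1/6) and [CLR]:[QRT] = -10/3 as required.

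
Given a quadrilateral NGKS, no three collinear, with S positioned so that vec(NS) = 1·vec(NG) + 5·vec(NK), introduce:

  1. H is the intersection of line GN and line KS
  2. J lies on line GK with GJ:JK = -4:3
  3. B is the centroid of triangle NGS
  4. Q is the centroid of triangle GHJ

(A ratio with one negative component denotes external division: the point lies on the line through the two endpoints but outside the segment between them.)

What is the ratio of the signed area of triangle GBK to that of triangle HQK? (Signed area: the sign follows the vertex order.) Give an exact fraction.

[GBK]:[HQK] = -8/5

Choose coordinates N = (0, 0), G = (1, 0), K = (0, 1), S = (1, 5).
1. H is the intersection of line GN and line KS ⇒ H = (-1/4, 0)
2. J lies on line GK with GJ:JK = -4:3 ⇒ J = (-3, 4)
3. B is the centroid of triangle NGS ⇒ B = (2/3, 5/3)
4. Q is the centroid of triangle GHJ ⇒ Q = (-3/4, 4/3)
2·[GBK] = 4/3, 2·[HQK] = -5/6
[GBK]:[HQK] = 4/3:-5/6 = -8/5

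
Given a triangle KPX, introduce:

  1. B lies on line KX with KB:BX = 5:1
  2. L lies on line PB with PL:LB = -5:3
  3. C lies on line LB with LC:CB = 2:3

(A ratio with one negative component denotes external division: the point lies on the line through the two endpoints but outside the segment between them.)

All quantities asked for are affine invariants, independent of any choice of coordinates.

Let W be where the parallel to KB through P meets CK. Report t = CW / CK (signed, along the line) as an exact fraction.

t = 19/9

Choose coordinates K = (0, 0), P = (1, 0), X = (0, 1).
1. B lies on line KX with KB:BX = 5:1 ⇒ B = (0, 5/6)
2. L lies on line PB with PL:LB = -5:3 ⇒ L = (-3/2, 25/12)
3. C lies on line LB with LC:CB = 2:3 ⇒ C = (-9/10, 19/12)
through P parallel to KB: direction (0, 5/6); meets CK at W = (1, -95/54)
W = C + t·(K−C) with t = 19/9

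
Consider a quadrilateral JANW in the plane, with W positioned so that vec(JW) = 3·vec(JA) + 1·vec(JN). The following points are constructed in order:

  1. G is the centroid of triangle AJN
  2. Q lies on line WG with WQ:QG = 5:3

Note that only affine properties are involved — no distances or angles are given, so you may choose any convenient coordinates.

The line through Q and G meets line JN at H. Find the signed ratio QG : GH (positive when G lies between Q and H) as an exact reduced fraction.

Choose coordinates J = (0, 0), A = (1, 0), N = (0, 1), W = (3, 1).
1. G is the centroid of triangle AJN ⇒ G = (1/3, 1/3)
2. Q lies on line WG with WQ:QG = 5:3 ⇒ Q = (4/3, 7/12)
line QG meets JN at H = (0, 1/4)
G = Q + t·(H−Q) with t = 3/4, so QG:GH = 3/4:1/4

QG:GH = 3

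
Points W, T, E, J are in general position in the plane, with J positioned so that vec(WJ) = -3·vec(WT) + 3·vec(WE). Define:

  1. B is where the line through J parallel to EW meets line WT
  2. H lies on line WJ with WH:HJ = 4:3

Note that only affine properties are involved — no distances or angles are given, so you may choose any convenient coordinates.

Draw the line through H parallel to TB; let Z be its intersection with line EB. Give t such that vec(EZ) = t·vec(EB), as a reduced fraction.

t = -5/7

Assign W = (0, 0), T = (1, 0), E = (0, 1), J = (-3, 3) — the answer is frame-independent, so this choice is without loss of generality.
1. B is where the line through J parallel to EW meets line WT ⇒ B = (-3, 0)
2. H lies on line WJ with WH:HJ = 4:3 ⇒ H = (-12/7, 12/7)
through H parallel to TB: direction (-4, 0); meets EB at Z = (15/7, 12/7)
Z = E + t·(B−E) with t = -5/7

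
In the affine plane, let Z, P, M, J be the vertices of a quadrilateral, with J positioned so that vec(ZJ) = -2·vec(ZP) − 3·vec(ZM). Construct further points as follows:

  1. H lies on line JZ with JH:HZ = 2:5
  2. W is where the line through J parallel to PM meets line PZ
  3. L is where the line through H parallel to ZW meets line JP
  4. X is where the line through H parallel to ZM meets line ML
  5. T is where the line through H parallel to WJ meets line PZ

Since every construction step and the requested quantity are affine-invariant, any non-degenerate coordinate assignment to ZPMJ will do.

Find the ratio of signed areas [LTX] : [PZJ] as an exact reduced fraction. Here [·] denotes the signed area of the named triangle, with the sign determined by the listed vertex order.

Assign Z = (0, 0), P = (1, 0), M = (0, 1), J = (-2, -3) — the answer is frame-independent, so this choice is without loss of generality.
1. H lies on line JZ with JH:HZ = 2:5 ⇒ H = (-10/7, -15/7)
2. W is where the line through J parallel to PM meets line PZ ⇒ W = (-5, 0)
3. L is where the line through H parallel to ZW meets line JP ⇒ L = (-8/7, -15/7)
4. X is where the line through H parallel to ZM meets line ML ⇒ X = (-10/7, -41/14)
5. T is where the line through H parallel to WJ meets line PZ ⇒ T = (-25/7, 0)
2·[LTX] = 247/98, 2·[PZJ] = 3
[LTX]:[PZJ] = 247/98:3 = 247/294

[LTX]:[PZJ] = 247/294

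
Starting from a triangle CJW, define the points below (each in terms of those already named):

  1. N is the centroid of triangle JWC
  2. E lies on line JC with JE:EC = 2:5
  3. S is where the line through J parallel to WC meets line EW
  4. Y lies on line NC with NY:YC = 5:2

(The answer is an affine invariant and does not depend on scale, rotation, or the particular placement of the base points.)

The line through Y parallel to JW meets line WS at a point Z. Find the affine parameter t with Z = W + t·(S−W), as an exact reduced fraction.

t = 85/42

Choose coordinates C = (0, 0), J = (1, 0), W = (0, 1).
1. N is the centroid of triangle JWC ⇒ N = (1/3, 1/3)
2. E lies on line JC with JE:EC = 2:5 ⇒ E = (5/7, 0)
3. S is where the line through J parallel to WC meets line EW ⇒ S = (1, -2/5)
4. Y lies on line NC with NY:YC = 5:2 ⇒ Y = (2/21, 2/21)
through Y parallel to JW: direction (-1, 1); meets WS at Z = (85/42, -11/6)
Z = W + t·(S−W) with t = 85/42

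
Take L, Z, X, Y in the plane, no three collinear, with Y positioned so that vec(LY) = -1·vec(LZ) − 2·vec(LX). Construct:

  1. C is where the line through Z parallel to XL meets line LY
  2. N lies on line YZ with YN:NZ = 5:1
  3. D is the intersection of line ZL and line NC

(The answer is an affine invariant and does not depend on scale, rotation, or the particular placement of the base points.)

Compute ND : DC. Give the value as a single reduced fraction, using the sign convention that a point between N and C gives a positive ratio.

ND:DC = 1/6

Set L = (0, 0), Z = (1, 0), X = (0, 1), Y = (-1, -2); any affine frame gives the same invariant.
1. C is where the line through Z parallel to XL meets line LY ⇒ C = (1, 2)
2. N lies on line YZ with YN:NZ = 5:1 ⇒ N = (2/3, -1/3)
3. D is the intersection of line ZL and line NC ⇒ D = (5/7, 0)
D = N + t·(C−N) with t = 1/7, so ND:DC = t:(1−t) = 1/7:6/7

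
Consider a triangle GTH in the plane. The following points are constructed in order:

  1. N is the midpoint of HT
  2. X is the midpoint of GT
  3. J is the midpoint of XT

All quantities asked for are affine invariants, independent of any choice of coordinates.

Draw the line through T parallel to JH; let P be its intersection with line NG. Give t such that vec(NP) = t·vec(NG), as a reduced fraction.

Assign G = (0, 0), T = (1, 0), H = (0, 1) — the answer is frame-independent, so this choice is without loss of generality.
1. N is the midpoint of HT ⇒ N = (1/2, 1/2)
2. X is the midpoint of GT ⇒ X = (1/2, 0)
3. J is the midpoint of XT ⇒ J = (3/4, 0)
through T parallel to JH: direction (-3/4, 1); meets NG at P = (4/7, 4/7)
P = N + t·(G−N) with t = -1/7

t = -1/7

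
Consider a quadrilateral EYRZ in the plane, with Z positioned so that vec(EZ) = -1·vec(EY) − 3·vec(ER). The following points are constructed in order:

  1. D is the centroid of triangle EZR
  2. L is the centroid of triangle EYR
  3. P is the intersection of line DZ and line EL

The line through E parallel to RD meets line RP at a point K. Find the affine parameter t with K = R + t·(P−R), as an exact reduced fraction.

t = 5

Work in coordinates with E = (0, 0), Y = (1, 0), R = (0, 1), Z = (-1, -3).
1. D is the centroid of triangle EZR ⇒ D = (-1/3, -2/3)
2. L is the centroid of triangle EYR ⇒ L = (1/3, 1/3)
3. P is the intersection of line DZ and line EL ⇒ P = (-1/5, -1/5)
through E parallel to RD: direction (-1/3, -5/3); meets RP at K = (-1, -5)
K = R + t·(P−R) with t = 5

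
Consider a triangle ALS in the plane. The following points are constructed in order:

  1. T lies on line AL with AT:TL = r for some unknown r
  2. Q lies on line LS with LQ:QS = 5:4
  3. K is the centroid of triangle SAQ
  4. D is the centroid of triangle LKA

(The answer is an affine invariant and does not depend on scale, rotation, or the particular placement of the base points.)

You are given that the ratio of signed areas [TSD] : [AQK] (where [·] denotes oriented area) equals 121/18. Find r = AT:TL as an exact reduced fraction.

Assign A = (0, 0), L = (1, 0), S = (0, 1) — the answer is frame-independent, so this choice is without loss of generality.
1. With AT:TL = r, write λ = r/(r+1) so T = A + λ·(L−A); T is affine-linear in λ
2. Q lies on line LS with LQ:QS = 5:4 ⇒ Q = (4/9, 5/9)
3. K is the centroid of triangle SAQ ⇒ K = (4/27, 14/27)
4. D is the centroid of triangle LKA ⇒ D = (31/81, 14/81)
Every point depending on T is an affine combination of T and λ-independent points, so each such coordinate is linear in λ; the λ² term in each signed area is a multiple of (L−A)×(L−A) = 0, so 2·[TSD] and 2·[AQK] are each linear in λ. Evaluating at λ=0 and λ=1:
  2·[TSD] = 67/81·λ − 31/81,   2·[AQK] = 4/27
So [TSD]:[AQK] = (67/81·λ − 31/81) / (4/27). Setting this equal to 121/18:
  67/81·λ − 31/81 = 121/18·(4/27)  ⇒  λ = 5/3
Then r = λ/(1−λ) = (5/3)/(-2/3) = -5/2. Check: with r = -5/2, T = (5/3, 0) and [TSD]:[AQK] = 121/18 as required.

r = -5/2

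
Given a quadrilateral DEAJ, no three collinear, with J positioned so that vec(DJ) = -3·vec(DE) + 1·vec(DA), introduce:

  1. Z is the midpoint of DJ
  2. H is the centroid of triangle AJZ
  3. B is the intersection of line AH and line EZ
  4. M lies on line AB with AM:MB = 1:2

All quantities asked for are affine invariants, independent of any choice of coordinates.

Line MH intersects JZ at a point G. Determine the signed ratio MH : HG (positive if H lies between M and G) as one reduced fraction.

MH:HG = 6/7

Set D = (0, 0), E = (1, 0), A = (0, 1), J = (-3, 1); any affine frame gives the same invariant.
1. Z is the midpoint of DJ ⇒ Z = (-3/2, 1/2)
2. H is the centroid of triangle AJZ ⇒ H = (-3/2, 5/6)
3. B is the intersection of line AH and line EZ ⇒ B = (-18/7, 5/7)
4. M lies on line AB with AM:MB = 1:2 ⇒ M = (-6/7, 19/21)
line MH meets JZ at G = (-9/4, 3/4)
H = M + t·(G−M) with t = 6/13, so MH:HG = 6/13:7/13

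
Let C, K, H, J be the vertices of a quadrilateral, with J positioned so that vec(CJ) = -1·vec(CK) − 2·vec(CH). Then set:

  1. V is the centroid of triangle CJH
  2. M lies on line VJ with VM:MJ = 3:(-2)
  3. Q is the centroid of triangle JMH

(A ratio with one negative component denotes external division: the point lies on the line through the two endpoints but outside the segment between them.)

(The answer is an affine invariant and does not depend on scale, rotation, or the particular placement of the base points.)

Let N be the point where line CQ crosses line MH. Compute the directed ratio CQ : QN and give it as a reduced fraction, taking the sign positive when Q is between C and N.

CQ:QN = 19/2

Assign C = (0, 0), K = (1, 0), H = (0, 1), J = (-1, -2) — the answer is frame-independent, so this choice is without loss of generality.
1. V is the centroid of triangle CJH ⇒ V = (-1/3, -1/3)
2. M lies on line VJ with VM:MJ = 3:(-2) ⇒ M = (-7/3, -16/3)
3. Q is the centroid of triangle JMH ⇒ Q = (-10/9, -19/9)
line CQ meets MH at N = (-70/57, -7/3)
Q = C + t·(N−C) with t = 19/21, so CQ:QN = 19/21:2/21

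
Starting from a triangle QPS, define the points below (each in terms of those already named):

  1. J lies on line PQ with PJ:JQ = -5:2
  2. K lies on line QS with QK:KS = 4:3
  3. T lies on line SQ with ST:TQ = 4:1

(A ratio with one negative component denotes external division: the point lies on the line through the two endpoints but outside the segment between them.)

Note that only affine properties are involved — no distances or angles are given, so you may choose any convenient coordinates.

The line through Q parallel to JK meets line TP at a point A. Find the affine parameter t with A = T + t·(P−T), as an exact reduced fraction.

Choose coordinates Q = (0, 0), P = (1, 0), S = (0, 1).
1. J lies on line PQ with PJ:JQ = -5:2 ⇒ J = (-2/3, 0)
2. K lies on line QS with QK:KS = 4:3 ⇒ K = (0, 4/7)
3. T lies on line SQ with ST:TQ = 4:1 ⇒ T = (0, 1/5)
through Q parallel to JK: direction (2/3, 4/7); meets TP at A = (7/37, 6/37)
A = T + t·(P−T) with t = 7/37

t = 7/37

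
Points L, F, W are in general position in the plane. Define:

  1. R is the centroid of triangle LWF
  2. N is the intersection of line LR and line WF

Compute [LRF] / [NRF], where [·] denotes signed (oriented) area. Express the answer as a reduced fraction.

Set L = (0, 0), F = (1, 0), W = (0, 1); any affine frame gives the same invariant.
1. R is the centroid of triangle LWF ⇒ R = (1/3, 1/3)
2. N is the intersection of line LR and line WF ⇒ N = (1/2, 1/2)
2·[LRF] = -1/3, 2·[NRF] = 1/6
[LRF]:[NRF] = -1/3:1/6 = -2

[LRF]:[NRF] = -2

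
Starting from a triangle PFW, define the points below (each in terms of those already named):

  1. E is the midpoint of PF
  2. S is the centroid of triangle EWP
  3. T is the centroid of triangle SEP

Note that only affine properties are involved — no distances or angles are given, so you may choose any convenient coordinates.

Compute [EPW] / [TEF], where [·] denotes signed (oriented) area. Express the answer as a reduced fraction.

Assign P = (0, 0), F = (1, 0), W = (0, 1) — the answer is frame-independent, so this choice is without loss of generality.
1. E is the midpoint of PF ⇒ E = (1/2, 0)
2. S is the centroid of triangle EWP ⇒ S = (1/6, 1/3)
3. T is the centroid of triangle SEP ⇒ T = (2/9, 1/9)
2·[EPW] = -1/2, 2·[TEF] = 1/18
[EPW]:[TEF] = -1/2:1/18 = -9

[EPW]:[TEF] = -9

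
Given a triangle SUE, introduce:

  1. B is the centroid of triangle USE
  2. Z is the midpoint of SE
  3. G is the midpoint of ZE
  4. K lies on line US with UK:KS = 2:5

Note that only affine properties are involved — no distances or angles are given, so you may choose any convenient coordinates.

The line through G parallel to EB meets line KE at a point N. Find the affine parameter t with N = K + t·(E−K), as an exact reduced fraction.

Work in coordinates with S = (0, 0), U = (1, 0), E = (0, 1).
1. B is the centroid of triangle USE ⇒ B = (1/3, 1/3)
2. Z is the midpoint of SE ⇒ Z = (0, 1/2)
3. G is the midpoint of ZE ⇒ G = (0, 3/4)
4. K lies on line US with UK:KS = 2:5 ⇒ K = (5/7, 0)
through G parallel to EB: direction (1/3, -2/3); meets KE at N = (-5/12, 19/12)
N = K + t·(E−K) with t = 19/12

t = 19/12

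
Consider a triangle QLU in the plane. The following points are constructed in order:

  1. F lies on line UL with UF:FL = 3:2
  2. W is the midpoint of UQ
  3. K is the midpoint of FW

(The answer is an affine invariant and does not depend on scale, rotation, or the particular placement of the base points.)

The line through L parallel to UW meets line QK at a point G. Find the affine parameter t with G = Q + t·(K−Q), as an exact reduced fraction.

t = 10/3

Assign Q = (0, 0), L = (1, 0), U = (0, 1) — the answer is frame-independent, so this choice is without loss of generality.
1. F lies on line UL with UF:FL = 3:2 ⇒ F = (3/5, 2/5)
2. W is the midpoint of UQ ⇒ W = (0, 1/2)
3. K is the midpoint of FW ⇒ K = (3/10, 9/20)
through L parallel to UW: direction (0, -1/2); meets QK at G = (1, 3/2)
G = Q + t·(K−Q) with t = 10/3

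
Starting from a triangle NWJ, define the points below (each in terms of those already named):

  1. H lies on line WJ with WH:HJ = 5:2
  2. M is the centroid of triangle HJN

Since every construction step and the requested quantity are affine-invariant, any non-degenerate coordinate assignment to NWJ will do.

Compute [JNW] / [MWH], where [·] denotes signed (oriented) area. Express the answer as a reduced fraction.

[JNW]:[MWH] = 21/5

Choose coordinates N = (0, 0), W = (1, 0), J = (0, 1).
1. H lies on line WJ with WH:HJ = 5:2 ⇒ H = (2/7, 5/7)
2. M is the centroid of triangle HJN ⇒ M = (2/21, 4/7)
2·[JNW] = 1, 2·[MWH] = 5/21
[JNW]:[MWH] = 1:5/21 = 21/5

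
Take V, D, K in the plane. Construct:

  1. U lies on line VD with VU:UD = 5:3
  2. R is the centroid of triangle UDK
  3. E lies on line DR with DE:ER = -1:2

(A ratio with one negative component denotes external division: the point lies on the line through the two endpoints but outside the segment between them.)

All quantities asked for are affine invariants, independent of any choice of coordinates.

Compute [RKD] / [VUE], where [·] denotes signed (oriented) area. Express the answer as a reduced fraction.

[RKD]:[VUE] = 3/5

Choose coordinates V = (0, 0), D = (1, 0), K = (0, 1).
1. U lies on line VD with VU:UD = 5:3 ⇒ U = (5/8, 0)
2. R is the centroid of triangle UDK ⇒ R = (13/24, 1/3)
3. E lies on line DR with DE:ER = -1:2 ⇒ E = (35/24, -1/3)
2·[RKD] = -1/8, 2·[VUE] = -5/24
[RKD]:[VUE] = -1/8:-5/24 = 3/5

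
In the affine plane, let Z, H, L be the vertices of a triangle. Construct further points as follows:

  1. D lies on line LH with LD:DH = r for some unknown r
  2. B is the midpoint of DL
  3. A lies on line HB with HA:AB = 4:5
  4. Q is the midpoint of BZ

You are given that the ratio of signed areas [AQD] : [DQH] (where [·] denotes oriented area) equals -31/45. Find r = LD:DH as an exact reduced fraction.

r = -3/5

Work in coordinates with Z = (0, 0), H = (1, 0), L = (0, 1).
1. With LD:DH = r, write λ = r/(r+1) so D = L + λ·(H−L); D is affine-linear in λ
2. B is the midpoint of DL ⇒ B is an affine combination of earlier points and hence also affine-linear in λ
3. A lies on line HB with HA:AB = 4:5 ⇒ A is an affine combination of earlier points and hence also affine-linear in λ
4. Q is the midpoint of BZ ⇒ Q is an affine combination of earlier points and hence also affine-linear in λ
Every point depending on D is an affine combination of D and λ-independent points, so each such coordinate is linear in λ; the λ² term in each signed area is a multiple of (H−L)×(H−L) = 0, so 2·[AQD] and 2·[DQH] are each linear in λ. Evaluating at λ=0 and λ=1:
  2·[AQD] = 7/18·λ − 5/18,   2·[DQH] = -1/2·λ + 1/2
So [AQD]:[DQH] = (7/18·λ − 5/18) / (-1/2·λ + 1/2). Setting this equal to -31/45:
  7/18·λ − 5/18 = -31/45·(-1/2·λ + 1/2)  ⇒  λ = -3/2
Then r = λ/(1−λ) = (-3/2)/(5/2) = -3/5. Check: with r = -3/5, D = (-3/2, 5/2) and [AQD]:[DQH] = -31/45 as required.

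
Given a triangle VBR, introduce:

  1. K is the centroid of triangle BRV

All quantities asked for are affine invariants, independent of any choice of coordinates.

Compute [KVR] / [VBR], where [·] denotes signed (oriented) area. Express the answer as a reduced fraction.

Assign V = (0, 0), B = (1, 0), R = (0, 1) — the answer is frame-independent, so this choice is without loss of generality.
1. K is the centroid of triangle BRV ⇒ K = (1/3, 1/3)
2·[KVR] = -1/3, 2·[VBR] = 1
[KVR]:[VBR] = -1/3:1 = -1/3

[KVR]:[VBR] = -1/3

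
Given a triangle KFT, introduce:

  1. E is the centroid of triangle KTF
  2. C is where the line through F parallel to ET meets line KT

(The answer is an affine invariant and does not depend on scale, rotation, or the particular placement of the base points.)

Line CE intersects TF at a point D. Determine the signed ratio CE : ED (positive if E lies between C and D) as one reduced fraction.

Assign K = (0, 0), F = (1, 0), T = (0, 1) — the answer is frame-independent, so this choice is without loss of generality.
1. E is the centroid of triangle KTF ⇒ E = (1/3, 1/3)
2. C is where the line through F parallel to ET meets line KT ⇒ C = (0, 2)
line CE meets TF at D = (1/4, 3/4)
E = C + t·(D−C) with t = 4/3, so CE:ED = 4/3:-1/3

CE:ED = -4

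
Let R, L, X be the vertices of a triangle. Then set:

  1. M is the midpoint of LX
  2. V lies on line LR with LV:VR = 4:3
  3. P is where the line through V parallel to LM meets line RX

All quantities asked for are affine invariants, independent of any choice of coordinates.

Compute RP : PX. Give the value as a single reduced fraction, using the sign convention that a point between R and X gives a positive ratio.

RP:PX = 3/4

Work in coordinates with R = (0, 0), L = (1, 0), X = (0, 1).
1. M is the midpoint of LX ⇒ M = (1/2, 1/2)
2. V lies on line LR with LV:VR = 4:3 ⇒ V = (3/7, 0)
3. P is where the line through V parallel to LM meets line RX ⇒ P = (0, 3/7)
P = R + t·(X−R) with t = 3/7, so RP:PX = t:(1−t) = 3/7:4/7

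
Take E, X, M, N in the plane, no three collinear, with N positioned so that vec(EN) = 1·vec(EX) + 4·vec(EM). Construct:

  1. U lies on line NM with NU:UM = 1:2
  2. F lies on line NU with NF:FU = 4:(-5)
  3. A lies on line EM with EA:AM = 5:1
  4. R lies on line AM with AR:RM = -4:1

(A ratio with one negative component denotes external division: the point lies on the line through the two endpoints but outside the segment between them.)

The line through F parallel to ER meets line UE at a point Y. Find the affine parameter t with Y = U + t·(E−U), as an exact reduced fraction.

Set E = (0, 0), X = (1, 0), M = (0, 1), N = (1, 4); any affine frame gives the same invariant.
1. U lies on line NM with NU:UM = 1:2 ⇒ U = (2/3, 3)
2. F lies on line NU with NF:FU = 4:(-5) ⇒ F = (7/3, 8)
3. A lies on line EM with EA:AM = 5:1 ⇒ A = (0, 5/6)
4. R lies on line AM with AR:RM = -4:1 ⇒ R = (0, 19/18)
through F parallel to ER: direction (0, 19/18); meets UE at Y = (7/3, 21/2)
Y = U + t·(E−U) with t = -5/2

t = -5/2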